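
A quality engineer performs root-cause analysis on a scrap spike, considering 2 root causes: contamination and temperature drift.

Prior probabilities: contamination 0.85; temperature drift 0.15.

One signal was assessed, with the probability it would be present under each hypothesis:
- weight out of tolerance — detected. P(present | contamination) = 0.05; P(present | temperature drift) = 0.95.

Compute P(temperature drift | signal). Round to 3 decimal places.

0.770

By Bayes' rule, the unnormalized weight for each hypothesis is prior × likelihood:
  contamination: 0.85 × 0.05 = 0.0425
  temperature drift: 0.15 × 0.95 = 0.1425
Marginal likelihood of the evidence = 0.185.
P(temperature drift | evidence) = 0.1425 / 0.185 ≈ 0.770.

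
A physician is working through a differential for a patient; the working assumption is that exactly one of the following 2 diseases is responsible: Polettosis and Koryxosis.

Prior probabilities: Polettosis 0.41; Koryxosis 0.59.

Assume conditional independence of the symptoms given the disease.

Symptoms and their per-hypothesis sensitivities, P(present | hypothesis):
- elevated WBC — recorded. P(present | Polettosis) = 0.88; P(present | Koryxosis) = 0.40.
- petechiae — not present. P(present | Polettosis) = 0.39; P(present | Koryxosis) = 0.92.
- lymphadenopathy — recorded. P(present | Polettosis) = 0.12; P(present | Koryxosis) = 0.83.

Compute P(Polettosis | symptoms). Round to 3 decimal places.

By Bayes' rule with conditional independence, the unnormalized weight for each hypothesis is prior × ∏ likelihoods (using 1 − P(present | H) for each absent symptom):
  Polettosis: 0.41 × 0.88 × (1 − 0.39) × 0.12 = 0.026411
  Koryxosis: 0.59 × 0.40 × (1 − 0.92) × 0.83 = 0.01567
Normalizing constant Z = 0.026411 + 0.01567 = 0.042081.
P(Polettosis | evidence) = 0.026411 / 0.042081 ≈ 0.628.

0.628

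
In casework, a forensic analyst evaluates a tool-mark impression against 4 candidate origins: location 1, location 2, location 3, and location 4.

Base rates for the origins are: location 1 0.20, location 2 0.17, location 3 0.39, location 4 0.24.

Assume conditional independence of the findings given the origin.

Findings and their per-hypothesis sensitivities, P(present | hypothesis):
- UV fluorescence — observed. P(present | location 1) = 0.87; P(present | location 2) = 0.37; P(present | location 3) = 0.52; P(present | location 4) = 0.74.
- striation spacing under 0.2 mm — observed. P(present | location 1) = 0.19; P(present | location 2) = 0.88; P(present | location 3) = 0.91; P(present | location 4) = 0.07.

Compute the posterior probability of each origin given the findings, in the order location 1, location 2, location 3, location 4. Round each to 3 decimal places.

0.116, 0.194, 0.647, 0.044

Multiply each prior by the joint likelihood of the evidence pattern:
  location 1: 0.20 × 0.87 × 0.19 = 0.03306
  location 2: 0.17 × 0.37 × 0.88 = 0.055352
  location 3: 0.39 × 0.52 × 0.91 = 0.18455
  location 4: 0.24 × 0.74 × 0.07 = 0.012432
Marginal likelihood of the evidence = 0.28539.
P(location 1 | evidence) = 0.03306 / 0.28539 ≈ 0.116
P(location 2 | evidence) = 0.055352 / 0.28539 ≈ 0.194
P(location 3 | evidence) = 0.18455 / 0.28539 ≈ 0.647
P(location 4 | evidence) = 0.012432 / 0.28539 ≈ 0.044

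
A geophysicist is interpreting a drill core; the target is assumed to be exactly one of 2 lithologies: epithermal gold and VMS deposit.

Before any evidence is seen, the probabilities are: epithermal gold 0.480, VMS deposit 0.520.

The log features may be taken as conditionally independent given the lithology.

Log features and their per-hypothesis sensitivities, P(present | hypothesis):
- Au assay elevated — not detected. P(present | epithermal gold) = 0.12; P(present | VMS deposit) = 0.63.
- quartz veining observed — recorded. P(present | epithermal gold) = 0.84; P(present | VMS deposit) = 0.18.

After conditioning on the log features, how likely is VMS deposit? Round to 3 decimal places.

Multiply each prior by the joint likelihood of the log feature pattern (using 1 − P(present | H) for each absent log feature):
  epithermal gold: 0.480 × (1 − 0.12) × 0.84 = 0.35482
  VMS deposit: 0.520 × (1 − 0.63) × 0.18 = 0.034632
Normalizing constant Z = 0.35482 + 0.034632 = 0.38945.
P(VMS deposit | evidence) = 0.034632 / 0.38945 ≈ 0.089.

0.089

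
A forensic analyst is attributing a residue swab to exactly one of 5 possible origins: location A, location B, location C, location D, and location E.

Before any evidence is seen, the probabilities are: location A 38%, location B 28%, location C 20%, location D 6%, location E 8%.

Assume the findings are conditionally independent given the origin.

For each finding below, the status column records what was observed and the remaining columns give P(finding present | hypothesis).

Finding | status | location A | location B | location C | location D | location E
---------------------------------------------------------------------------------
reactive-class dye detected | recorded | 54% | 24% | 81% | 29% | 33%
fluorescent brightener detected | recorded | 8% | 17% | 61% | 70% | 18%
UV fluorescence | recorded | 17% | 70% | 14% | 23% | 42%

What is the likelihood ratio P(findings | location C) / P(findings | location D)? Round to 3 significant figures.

1.48

Take the product of per-finding likelihoods under each hypothesis, then divide.
  location C: 0.81 × 0.61 × 0.14 = 0.069174
  location D: 0.29 × 0.70 × 0.23 = 0.04669
Bayes factor = 0.069174 / 0.04669 ≈ 1.48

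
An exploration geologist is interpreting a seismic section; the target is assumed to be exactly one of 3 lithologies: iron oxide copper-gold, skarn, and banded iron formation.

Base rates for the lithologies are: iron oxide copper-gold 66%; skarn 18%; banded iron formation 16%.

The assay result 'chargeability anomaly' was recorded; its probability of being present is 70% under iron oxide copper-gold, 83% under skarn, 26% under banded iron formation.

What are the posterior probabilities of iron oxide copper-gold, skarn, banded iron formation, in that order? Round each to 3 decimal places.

Multiply each prior by the likelihood of the assay result:
  iron oxide copper-gold: 0.66 × 0.70 = 0.462
  skarn: 0.18 × 0.83 = 0.1494
  banded iron formation: 0.16 × 0.26 = 0.0416
The unnormalized weights sum to 0.653.
P(iron oxide copper-gold | evidence) = 0.462 / 0.653 ≈ 0.708
P(skarn | evidence) = 0.1494 / 0.653 ≈ 0.229
P(banded iron formation | evidence) = 0.0416 / 0.653 ≈ 0.064

0.708, 0.229, 0.064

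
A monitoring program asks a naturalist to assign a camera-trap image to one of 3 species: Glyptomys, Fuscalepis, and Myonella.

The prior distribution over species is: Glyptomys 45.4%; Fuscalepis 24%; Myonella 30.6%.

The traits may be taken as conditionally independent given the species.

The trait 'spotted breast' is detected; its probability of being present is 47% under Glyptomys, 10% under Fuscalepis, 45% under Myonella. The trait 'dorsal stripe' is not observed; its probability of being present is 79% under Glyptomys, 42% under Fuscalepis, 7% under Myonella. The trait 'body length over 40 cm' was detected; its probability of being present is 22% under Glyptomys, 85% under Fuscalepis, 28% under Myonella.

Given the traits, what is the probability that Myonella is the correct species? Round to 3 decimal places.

By Bayes' rule with conditional independence, the unnormalized weight for each hypothesis is prior × ∏ likelihoods (using 1 − P(present | H) for each absent trait):
  Glyptomys: 0.454 × 0.47 × (1 − 0.79) × 0.22 = 0.0098582
  Fuscalepis: 0.240 × 0.10 × (1 − 0.42) × 0.85 = 0.011832
  Myonella: 0.306 × 0.45 × (1 − 0.07) × 0.28 = 0.035857
Normalizing constant Z = 0.0098582 + 0.011832 + 0.035857 = 0.057547.
P(Myonella | evidence) = 0.035857 / 0.057547 ≈ 0.623.

0.623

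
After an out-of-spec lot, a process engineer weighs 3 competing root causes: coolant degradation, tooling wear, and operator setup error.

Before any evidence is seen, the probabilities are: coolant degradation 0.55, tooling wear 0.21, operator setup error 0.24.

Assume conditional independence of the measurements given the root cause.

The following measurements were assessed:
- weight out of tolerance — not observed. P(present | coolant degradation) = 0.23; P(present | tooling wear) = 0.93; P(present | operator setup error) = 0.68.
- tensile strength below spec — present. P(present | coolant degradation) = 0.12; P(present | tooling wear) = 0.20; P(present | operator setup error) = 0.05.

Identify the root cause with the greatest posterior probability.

By Bayes' rule with conditional independence, the unnormalized weight for each hypothesis is prior × ∏ likelihoods (using 1 − P(present | H) for each absent measurement):
  coolant degradation: 0.55 × (1 − 0.23) × 0.12 = 0.05082
  tooling wear: 0.21 × (1 − 0.93) × 0.20 = 0.00294
  operator setup error: 0.24 × (1 − 0.68) × 0.05 = 0.00384
Normalizing constant Z = 0.05082 + 0.00294 + 0.00384 = 0.0576.
P(coolant degradation | evidence) ≈ 0.05082 / 0.0576 ≈ 0.882
P(tooling wear | evidence) ≈ 0.00294 / 0.0576 ≈ 0.051
P(operator setup error | evidence) ≈ 0.00384 / 0.0576 ≈ 0.067
The largest is 0.882, so coolant degradation is most probable.

coolant degradation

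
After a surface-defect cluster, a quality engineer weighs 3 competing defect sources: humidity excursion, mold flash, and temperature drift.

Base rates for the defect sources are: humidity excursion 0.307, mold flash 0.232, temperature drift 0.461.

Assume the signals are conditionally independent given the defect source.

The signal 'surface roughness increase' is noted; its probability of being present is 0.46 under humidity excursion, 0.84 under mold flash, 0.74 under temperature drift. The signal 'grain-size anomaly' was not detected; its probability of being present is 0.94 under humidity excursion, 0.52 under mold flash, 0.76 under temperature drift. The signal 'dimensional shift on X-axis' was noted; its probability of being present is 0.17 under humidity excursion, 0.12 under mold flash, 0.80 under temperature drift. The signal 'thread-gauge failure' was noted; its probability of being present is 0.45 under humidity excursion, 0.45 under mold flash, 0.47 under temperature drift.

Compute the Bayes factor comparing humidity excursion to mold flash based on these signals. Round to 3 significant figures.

0.0970

Joint likelihood of the signal pattern under each hypothesis (using 1 − P(present | H) for each absent signal):
  humidity excursion: 0.46 × (1 − 0.94) × 0.17 × 0.45 = 0.0021114
  mold flash: 0.84 × (1 − 0.52) × 0.12 × 0.45 = 0.021773
Bayes factor = 0.0021114 / 0.021773 ≈ 0.0970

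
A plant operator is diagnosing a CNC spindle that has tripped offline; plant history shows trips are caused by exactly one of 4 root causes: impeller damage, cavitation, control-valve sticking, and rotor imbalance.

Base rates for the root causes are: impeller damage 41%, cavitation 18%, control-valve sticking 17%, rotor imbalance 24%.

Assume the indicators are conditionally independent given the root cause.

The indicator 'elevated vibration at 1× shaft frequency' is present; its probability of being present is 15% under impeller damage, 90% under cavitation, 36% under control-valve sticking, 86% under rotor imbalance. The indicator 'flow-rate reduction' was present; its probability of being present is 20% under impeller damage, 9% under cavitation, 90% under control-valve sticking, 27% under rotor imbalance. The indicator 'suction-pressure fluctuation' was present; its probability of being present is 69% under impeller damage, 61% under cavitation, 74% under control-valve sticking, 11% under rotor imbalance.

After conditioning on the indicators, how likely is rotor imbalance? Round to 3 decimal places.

By Bayes' rule with conditional independence, the unnormalized weight for each hypothesis is prior × ∏ likelihoods:
  impeller damage: 0.41 × 0.15 × 0.20 × 0.69 = 0.008487
  cavitation: 0.18 × 0.90 × 0.09 × 0.61 = 0.0088938
  control-valve sticking: 0.17 × 0.36 × 0.90 × 0.74 = 0.040759
  rotor imbalance: 0.24 × 0.86 × 0.27 × 0.11 = 0.0061301
Normalizing constant Z = 0.008487 + 0.0088938 + 0.040759 + 0.0061301 = 0.06427.
P(rotor imbalance | evidence) = 0.0061301 / 0.06427 ≈ 0.095.

0.095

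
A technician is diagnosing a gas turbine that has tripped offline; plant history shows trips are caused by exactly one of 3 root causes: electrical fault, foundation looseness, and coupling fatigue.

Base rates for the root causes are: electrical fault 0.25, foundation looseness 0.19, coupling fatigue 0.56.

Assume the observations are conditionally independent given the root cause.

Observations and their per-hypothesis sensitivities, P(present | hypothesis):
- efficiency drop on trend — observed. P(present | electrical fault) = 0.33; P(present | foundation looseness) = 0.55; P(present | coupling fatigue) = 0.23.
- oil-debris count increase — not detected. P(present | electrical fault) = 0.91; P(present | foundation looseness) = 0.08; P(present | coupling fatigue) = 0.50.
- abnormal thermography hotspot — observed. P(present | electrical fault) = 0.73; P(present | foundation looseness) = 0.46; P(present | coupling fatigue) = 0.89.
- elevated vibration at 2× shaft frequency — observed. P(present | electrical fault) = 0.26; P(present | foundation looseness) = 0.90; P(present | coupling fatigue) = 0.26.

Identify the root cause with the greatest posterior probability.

Multiply each prior by the joint likelihood of the evidence pattern (using 1 − P(present | H) for each absent observation):
  electrical fault: 0.25 × 0.33 × (1 − 0.91) × 0.73 × 0.26 = 0.0014093
  foundation looseness: 0.19 × 0.55 × (1 − 0.08) × 0.46 × 0.90 = 0.039802
  coupling fatigue: 0.56 × 0.23 × (1 − 0.50) × 0.89 × 0.26 = 0.014902
Marginal likelihood of the evidence = 0.056113.
P(electrical fault | evidence) ≈ 0.0014093 / 0.056113 ≈ 0.025
P(foundation looseness | evidence) ≈ 0.039802 / 0.056113 ≈ 0.709
P(coupling fatigue | evidence) ≈ 0.014902 / 0.056113 ≈ 0.266
The largest is 0.709, so foundation looseness is most probable.

foundation looseness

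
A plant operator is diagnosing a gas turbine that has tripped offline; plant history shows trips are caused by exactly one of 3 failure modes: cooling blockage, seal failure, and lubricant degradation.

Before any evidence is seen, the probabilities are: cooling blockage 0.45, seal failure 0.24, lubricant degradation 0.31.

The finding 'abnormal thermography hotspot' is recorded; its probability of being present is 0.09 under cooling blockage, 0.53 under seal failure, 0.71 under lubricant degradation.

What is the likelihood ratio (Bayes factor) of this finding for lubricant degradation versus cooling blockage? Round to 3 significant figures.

7.89

The Bayes factor is the ratio of the two likelihoods.
  lubricant degradation: 0.71
  cooling blockage: 0.09
Bayes factor = 0.71 / 0.09 ≈ 7.89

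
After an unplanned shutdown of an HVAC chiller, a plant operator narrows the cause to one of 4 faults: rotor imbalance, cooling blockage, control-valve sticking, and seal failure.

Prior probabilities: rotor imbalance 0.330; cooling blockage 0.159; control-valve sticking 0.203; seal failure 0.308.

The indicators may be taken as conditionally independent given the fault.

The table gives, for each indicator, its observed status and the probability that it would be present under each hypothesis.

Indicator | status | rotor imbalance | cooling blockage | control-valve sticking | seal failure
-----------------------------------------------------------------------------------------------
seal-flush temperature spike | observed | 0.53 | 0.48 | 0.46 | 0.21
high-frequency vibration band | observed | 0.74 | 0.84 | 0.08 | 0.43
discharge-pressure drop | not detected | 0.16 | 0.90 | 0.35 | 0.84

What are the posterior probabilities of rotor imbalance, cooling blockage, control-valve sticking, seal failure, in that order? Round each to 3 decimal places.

Multiply each prior by the joint likelihood of the indicator pattern (using 1 − P(present | H) for each absent indicator):
  rotor imbalance: 0.330 × 0.53 × 0.74 × (1 − 0.16) = 0.10872
  cooling blockage: 0.159 × 0.48 × 0.84 × (1 − 0.90) = 0.0064109
  control-valve sticking: 0.203 × 0.46 × 0.08 × (1 − 0.35) = 0.0048558
  seal failure: 0.308 × 0.21 × 0.43 × (1 − 0.84) = 0.00445
Marginal likelihood of the evidence = 0.12443.
P(rotor imbalance | evidence) = 0.10872 / 0.12443 ≈ 0.874
P(cooling blockage | evidence) = 0.0064109 / 0.12443 ≈ 0.052
P(control-valve sticking | evidence) = 0.0048558 / 0.12443 ≈ 0.039
P(seal failure | evidence) = 0.00445 / 0.12443 ≈ 0.036

0.874, 0.052, 0.039, 0.036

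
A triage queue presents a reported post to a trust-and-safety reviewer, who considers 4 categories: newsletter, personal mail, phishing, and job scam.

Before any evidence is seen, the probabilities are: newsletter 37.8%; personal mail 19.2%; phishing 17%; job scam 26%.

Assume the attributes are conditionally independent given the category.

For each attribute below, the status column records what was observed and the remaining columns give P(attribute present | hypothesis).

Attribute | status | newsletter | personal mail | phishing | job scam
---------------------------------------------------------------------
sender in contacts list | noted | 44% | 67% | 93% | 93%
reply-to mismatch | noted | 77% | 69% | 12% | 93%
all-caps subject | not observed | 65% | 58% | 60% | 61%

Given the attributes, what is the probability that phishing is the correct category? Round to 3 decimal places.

0.043

By Bayes' rule with conditional independence, the unnormalized weight for each hypothesis is prior × ∏ likelihoods (using 1 − P(present | H) for each absent attribute):
  newsletter: 0.378 × 0.44 × 0.77 × (1 − 0.65) = 0.044823
  personal mail: 0.192 × 0.67 × 0.69 × (1 − 0.58) = 0.03728
  phishing: 0.170 × 0.93 × 0.12 × (1 − 0.60) = 0.0075888
  job scam: 0.260 × 0.93 × 0.93 × (1 − 0.61) = 0.087701
Normalizing constant Z = 0.044823 + 0.03728 + 0.0075888 + 0.087701 = 0.17739.
P(phishing | evidence) = 0.0075888 / 0.17739 ≈ 0.043.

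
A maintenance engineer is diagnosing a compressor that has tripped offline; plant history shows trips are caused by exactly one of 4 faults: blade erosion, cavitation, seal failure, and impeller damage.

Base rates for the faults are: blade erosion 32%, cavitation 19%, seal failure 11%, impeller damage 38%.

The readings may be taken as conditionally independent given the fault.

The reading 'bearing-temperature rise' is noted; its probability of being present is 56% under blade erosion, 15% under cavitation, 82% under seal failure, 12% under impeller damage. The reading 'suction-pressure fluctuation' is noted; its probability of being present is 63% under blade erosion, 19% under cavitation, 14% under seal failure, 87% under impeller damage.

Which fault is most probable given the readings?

By Bayes' rule with conditional independence, the unnormalized weight for each hypothesis is prior × ∏ likelihoods:
  blade erosion: 0.32 × 0.56 × 0.63 = 0.1129
  cavitation: 0.19 × 0.15 × 0.19 = 0.005415
  seal failure: 0.11 × 0.82 × 0.14 = 0.012628
  impeller damage: 0.38 × 0.12 × 0.87 = 0.039672
Normalizing constant Z = 0.1129 + 0.005415 + 0.012628 + 0.039672 = 0.17061.
P(blade erosion | evidence) ≈ 0.1129 / 0.17061 ≈ 0.662
P(cavitation | evidence) ≈ 0.005415 / 0.17061 ≈ 0.032
P(seal failure | evidence) ≈ 0.012628 / 0.17061 ≈ 0.074
P(impeller damage | evidence) ≈ 0.039672 / 0.17061 ≈ 0.233
The largest is 0.662, so blade erosion is most probable.

blade erosion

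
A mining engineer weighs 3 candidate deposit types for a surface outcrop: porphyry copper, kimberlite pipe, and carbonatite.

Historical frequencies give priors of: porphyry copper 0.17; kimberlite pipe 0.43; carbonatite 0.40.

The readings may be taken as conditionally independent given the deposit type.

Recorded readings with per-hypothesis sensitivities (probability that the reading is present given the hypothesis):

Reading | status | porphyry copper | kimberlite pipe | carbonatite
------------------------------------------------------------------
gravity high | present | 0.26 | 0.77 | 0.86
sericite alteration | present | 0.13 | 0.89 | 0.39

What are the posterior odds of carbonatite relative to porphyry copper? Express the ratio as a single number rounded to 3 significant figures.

Unnormalized posterior weight (prior times the reading likelihoods) for each of the two hypotheses:
  carbonatite: 0.40 × 0.86 × 0.39 = 0.13416
  porphyry copper: 0.17 × 0.26 × 0.13 = 0.005746
Posterior odds = 0.13416 / 0.005746 ≈ 23.3.

23.3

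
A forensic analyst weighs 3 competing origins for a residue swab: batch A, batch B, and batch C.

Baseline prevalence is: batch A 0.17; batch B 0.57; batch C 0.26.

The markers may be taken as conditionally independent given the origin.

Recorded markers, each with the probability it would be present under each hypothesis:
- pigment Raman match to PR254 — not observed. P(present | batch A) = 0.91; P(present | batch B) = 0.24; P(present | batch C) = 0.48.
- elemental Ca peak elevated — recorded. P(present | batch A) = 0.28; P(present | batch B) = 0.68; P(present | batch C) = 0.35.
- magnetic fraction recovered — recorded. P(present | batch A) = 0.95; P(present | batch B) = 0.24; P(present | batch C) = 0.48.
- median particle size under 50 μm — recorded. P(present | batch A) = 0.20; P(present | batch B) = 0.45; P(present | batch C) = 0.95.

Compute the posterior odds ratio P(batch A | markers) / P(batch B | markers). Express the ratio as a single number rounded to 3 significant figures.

Posterior odds equal prior odds times the likelihood ratio; only the two competing hypotheses matter (using 1 − P(present | H) for each absent marker).
  batch A: 0.17 × (1 − 0.91) × 0.28 × 0.95 × 0.20 = 0.00081396
  batch B: 0.57 × (1 − 0.24) × 0.68 × 0.24 × 0.45 = 0.031814
Odds(batch A : batch B) = 0.00081396 / 0.031814 ≈ 0.0256.

0.0256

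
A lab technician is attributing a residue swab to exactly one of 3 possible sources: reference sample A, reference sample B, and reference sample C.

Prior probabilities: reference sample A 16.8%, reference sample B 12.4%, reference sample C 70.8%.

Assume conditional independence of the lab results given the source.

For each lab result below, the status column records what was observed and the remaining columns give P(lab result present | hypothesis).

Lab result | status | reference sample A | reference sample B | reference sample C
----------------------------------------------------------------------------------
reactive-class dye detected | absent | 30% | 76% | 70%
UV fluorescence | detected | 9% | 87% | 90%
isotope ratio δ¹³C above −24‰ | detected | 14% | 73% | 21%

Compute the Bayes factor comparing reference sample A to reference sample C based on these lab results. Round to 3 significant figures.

0.156

The Bayes factor is the ratio of the joint likelihoods of the lab result pattern under the two hypotheses (using 1 − P(present | H) for each absent lab result).
  reference sample A: (1 − 0.30) × 0.09 × 0.14 = 0.00882
  reference sample C: (1 − 0.70) × 0.90 × 0.21 = 0.0567
Bayes factor = 0.00882 / 0.0567 ≈ 0.156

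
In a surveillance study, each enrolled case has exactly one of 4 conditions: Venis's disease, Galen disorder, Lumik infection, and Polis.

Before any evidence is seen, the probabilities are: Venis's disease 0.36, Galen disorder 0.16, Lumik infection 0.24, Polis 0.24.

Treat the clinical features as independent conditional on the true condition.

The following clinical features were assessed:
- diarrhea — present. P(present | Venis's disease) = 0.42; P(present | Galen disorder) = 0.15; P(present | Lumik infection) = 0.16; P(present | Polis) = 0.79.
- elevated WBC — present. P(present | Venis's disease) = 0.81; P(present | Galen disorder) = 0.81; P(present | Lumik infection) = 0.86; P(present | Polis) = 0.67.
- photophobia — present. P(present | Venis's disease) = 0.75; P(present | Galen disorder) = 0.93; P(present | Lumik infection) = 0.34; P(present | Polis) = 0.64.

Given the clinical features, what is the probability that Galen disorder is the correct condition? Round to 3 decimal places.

For each hypothesis, the unnormalized posterior weight is prior × product of the clinical feature likelihoods:
  Venis's disease: 0.36 × 0.42 × 0.81 × 0.75 = 0.091854
  Galen disorder: 0.16 × 0.15 × 0.81 × 0.93 = 0.018079
  Lumik infection: 0.24 × 0.16 × 0.86 × 0.34 = 0.011228
  Polis: 0.24 × 0.79 × 0.67 × 0.64 = 0.0813
The unnormalized weights sum to 0.20246.
P(Galen disorder | evidence) = 0.018079 / 0.20246 ≈ 0.089.

0.089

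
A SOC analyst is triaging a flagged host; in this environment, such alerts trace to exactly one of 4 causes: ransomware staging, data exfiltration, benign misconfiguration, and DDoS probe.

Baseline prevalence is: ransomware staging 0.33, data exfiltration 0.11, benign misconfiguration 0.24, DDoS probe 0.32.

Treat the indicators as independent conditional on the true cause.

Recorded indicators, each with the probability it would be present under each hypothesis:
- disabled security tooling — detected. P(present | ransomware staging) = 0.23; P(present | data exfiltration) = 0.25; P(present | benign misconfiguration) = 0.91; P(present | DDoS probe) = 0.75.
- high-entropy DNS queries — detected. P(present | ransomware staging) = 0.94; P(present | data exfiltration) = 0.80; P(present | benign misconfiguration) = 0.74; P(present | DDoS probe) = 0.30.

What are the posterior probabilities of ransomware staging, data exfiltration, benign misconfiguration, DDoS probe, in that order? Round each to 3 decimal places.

By Bayes' rule with conditional independence, the unnormalized weight for each hypothesis is prior × ∏ likelihoods:
  ransomware staging: 0.33 × 0.23 × 0.94 = 0.071346
  data exfiltration: 0.11 × 0.25 × 0.80 = 0.022
  benign misconfiguration: 0.24 × 0.91 × 0.74 = 0.16162
  DDoS probe: 0.32 × 0.75 × 0.30 = 0.072
The unnormalized weights sum to 0.32696.
P(ransomware staging | evidence) = 0.071346 / 0.32696 ≈ 0.218
P(data exfiltration | evidence) = 0.022 / 0.32696 ≈ 0.067
P(benign misconfiguration | evidence) = 0.16162 / 0.32696 ≈ 0.494
P(DDoS probe | evidence) = 0.072 / 0.32696 ≈ 0.220

0.218, 0.067, 0.494, 0.220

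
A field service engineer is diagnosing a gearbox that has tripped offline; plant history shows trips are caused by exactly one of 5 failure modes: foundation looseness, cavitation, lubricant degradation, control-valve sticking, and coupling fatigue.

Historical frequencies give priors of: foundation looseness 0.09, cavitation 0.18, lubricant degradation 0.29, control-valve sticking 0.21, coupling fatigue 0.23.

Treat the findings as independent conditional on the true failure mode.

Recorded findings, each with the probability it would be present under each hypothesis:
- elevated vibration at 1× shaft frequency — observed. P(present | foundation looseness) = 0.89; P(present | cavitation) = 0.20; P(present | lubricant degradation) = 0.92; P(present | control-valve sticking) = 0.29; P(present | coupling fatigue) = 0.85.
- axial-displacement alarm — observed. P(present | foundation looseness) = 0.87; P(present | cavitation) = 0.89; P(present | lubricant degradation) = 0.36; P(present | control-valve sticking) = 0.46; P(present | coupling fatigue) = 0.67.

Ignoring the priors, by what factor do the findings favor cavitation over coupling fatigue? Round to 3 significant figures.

Take the product of per-finding likelihoods under each hypothesis, then divide.
  cavitation: 0.20 × 0.89 = 0.178
  coupling fatigue: 0.85 × 0.67 = 0.5695
Bayes factor = 0.178 / 0.5695 ≈ 0.313

0.313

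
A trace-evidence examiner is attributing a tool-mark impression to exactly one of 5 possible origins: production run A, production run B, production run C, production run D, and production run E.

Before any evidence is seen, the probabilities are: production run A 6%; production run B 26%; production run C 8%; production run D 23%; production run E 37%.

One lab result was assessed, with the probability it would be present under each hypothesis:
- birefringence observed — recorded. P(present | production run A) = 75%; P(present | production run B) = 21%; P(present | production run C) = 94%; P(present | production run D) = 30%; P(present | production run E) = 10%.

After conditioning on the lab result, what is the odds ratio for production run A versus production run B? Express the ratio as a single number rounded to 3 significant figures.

0.824

The normalizing constant cancels in an odds ratio, so compute prior × likelihood for the two hypotheses only:
  production run A: 0.06 × 0.75 = 0.045
  production run B: 0.26 × 0.21 = 0.0546
Odds(production run A : production run B) = 0.045 / 0.0546 ≈ 0.824.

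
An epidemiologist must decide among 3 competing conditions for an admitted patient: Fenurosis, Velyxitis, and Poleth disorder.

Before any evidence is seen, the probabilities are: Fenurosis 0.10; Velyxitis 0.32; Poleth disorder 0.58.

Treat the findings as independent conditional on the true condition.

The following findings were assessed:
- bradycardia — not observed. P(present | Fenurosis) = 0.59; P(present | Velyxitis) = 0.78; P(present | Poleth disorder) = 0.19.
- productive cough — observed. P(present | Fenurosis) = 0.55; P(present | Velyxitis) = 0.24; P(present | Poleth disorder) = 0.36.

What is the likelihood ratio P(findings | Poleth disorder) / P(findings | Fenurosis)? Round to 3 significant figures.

Take the product of per-finding likelihoods under each hypothesis (using 1 − P(present | H) for each absent finding), then divide.
  Poleth disorder: (1 − 0.19) × 0.36 = 0.2916
  Fenurosis: (1 − 0.59) × 0.55 = 0.2255
Bayes factor = 0.2916 / 0.2255 ≈ 1.29

1.29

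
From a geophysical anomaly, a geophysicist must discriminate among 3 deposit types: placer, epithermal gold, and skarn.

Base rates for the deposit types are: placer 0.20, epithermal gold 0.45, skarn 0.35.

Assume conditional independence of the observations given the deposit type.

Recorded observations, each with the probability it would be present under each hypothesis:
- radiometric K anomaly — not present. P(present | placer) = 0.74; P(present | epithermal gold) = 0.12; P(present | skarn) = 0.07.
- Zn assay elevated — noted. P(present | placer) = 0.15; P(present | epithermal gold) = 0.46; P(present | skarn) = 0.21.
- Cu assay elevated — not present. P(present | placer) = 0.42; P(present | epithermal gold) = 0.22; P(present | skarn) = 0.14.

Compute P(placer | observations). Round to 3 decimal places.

For each hypothesis, the unnormalized posterior weight is prior × product of the observation likelihoods (using 1 − P(present | H) for each absent observation):
  placer: 0.20 × (1 − 0.74) × 0.15 × (1 − 0.42) = 0.004524
  epithermal gold: 0.45 × (1 − 0.12) × 0.46 × (1 − 0.22) = 0.14208
  skarn: 0.35 × (1 − 0.07) × 0.21 × (1 − 0.14) = 0.058785
The unnormalized weights sum to 0.20539.
P(placer | evidence) = 0.004524 / 0.20539 ≈ 0.022.

0.022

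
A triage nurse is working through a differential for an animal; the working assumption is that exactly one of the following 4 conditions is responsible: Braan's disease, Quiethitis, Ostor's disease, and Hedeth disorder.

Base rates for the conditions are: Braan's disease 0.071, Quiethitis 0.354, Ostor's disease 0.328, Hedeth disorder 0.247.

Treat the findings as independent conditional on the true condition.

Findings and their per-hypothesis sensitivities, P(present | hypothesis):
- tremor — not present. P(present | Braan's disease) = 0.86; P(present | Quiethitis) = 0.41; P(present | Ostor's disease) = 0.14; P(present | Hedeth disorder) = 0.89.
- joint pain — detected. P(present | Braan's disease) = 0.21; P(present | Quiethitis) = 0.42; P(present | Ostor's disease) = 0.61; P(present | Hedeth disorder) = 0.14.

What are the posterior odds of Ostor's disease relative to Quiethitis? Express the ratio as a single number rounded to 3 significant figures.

Posterior odds equal prior odds times the likelihood ratio; only the two competing hypotheses matter (using 1 − P(present | H) for each absent finding).
  Ostor's disease: 0.328 × (1 − 0.14) × 0.61 = 0.17207
  Quiethitis: 0.354 × (1 − 0.41) × 0.42 = 0.087721
Posterior odds = 0.17207 / 0.087721 ≈ 1.96.

1.96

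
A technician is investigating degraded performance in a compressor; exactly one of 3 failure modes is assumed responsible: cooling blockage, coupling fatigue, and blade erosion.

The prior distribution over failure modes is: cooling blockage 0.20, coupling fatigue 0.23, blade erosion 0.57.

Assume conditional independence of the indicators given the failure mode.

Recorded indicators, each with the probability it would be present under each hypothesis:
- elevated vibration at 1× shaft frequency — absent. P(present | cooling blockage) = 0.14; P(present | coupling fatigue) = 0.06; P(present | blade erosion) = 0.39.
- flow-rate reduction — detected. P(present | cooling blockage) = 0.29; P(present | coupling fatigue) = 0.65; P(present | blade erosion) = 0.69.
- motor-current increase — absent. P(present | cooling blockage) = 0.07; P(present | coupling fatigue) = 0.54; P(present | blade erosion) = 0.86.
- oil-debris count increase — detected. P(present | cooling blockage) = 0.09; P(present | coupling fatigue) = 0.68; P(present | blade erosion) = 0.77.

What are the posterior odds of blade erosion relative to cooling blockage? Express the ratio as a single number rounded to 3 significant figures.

The normalizing constant cancels in an odds ratio, so compute prior × likelihood for the two hypotheses only (using 1 − P(present | H) for each absent indicator):
  blade erosion: 0.57 × (1 − 0.39) × 0.69 × (1 − 0.86) × 0.77 = 0.025863
  cooling blockage: 0.20 × (1 − 0.14) × 0.29 × (1 − 0.07) × 0.09 = 0.004175
Odds(blade erosion : cooling blockage) = 0.025863 / 0.004175 ≈ 6.19.

6.19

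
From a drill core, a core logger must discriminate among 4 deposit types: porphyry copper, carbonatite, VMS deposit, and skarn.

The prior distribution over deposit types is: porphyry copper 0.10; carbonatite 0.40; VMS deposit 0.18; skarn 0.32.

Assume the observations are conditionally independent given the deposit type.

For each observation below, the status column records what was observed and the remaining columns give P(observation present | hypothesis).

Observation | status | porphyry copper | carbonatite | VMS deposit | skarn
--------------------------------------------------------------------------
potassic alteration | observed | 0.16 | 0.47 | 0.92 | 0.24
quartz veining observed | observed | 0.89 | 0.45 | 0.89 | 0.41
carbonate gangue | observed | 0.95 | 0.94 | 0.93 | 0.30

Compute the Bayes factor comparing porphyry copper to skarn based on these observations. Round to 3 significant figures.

4.58

Take the product of per-observation likelihoods under each hypothesis, then divide.
  porphyry copper: 0.16 × 0.89 × 0.95 = 0.13528
  skarn: 0.24 × 0.41 × 0.30 = 0.02952
Bayes factor = 0.13528 / 0.02952 ≈ 4.58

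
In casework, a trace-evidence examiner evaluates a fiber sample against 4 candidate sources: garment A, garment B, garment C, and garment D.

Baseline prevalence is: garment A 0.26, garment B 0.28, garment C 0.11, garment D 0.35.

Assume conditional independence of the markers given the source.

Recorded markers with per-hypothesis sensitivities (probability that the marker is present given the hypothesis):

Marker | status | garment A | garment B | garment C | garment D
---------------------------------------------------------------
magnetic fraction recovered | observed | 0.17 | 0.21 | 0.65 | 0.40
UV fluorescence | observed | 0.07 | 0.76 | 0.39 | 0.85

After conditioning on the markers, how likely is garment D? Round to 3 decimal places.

0.611

Multiply each prior by the joint likelihood of the marker pattern:
  garment A: 0.26 × 0.17 × 0.07 = 0.003094
  garment B: 0.28 × 0.21 × 0.76 = 0.044688
  garment C: 0.11 × 0.65 × 0.39 = 0.027885
  garment D: 0.35 × 0.40 × 0.85 = 0.119
The unnormalized weights sum to 0.19467.
P(garment D | evidence) = 0.119 / 0.19467 ≈ 0.611.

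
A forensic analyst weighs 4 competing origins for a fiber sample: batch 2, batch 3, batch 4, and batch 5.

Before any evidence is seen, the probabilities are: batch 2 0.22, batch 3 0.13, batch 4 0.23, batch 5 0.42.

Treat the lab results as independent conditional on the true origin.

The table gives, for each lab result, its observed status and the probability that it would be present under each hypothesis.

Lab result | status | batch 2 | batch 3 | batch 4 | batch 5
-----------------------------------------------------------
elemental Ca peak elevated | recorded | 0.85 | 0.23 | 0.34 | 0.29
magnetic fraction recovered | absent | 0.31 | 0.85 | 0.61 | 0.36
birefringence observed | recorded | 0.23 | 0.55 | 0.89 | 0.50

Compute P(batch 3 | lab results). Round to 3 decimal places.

For each hypothesis, the unnormalized posterior weight is prior × product of the lab result likelihoods (using 1 − P(present | H) for each absent lab result):
  batch 2: 0.22 × 0.85 × (1 − 0.31) × 0.23 = 0.029677
  batch 3: 0.13 × 0.23 × (1 − 0.85) × 0.55 = 0.0024668
  batch 4: 0.23 × 0.34 × (1 − 0.61) × 0.89 = 0.027143
  batch 5: 0.42 × 0.29 × (1 − 0.36) × 0.50 = 0.038976
The unnormalized weights sum to 0.098263.
P(batch 3 | evidence) = 0.0024668 / 0.098263 ≈ 0.025.

0.025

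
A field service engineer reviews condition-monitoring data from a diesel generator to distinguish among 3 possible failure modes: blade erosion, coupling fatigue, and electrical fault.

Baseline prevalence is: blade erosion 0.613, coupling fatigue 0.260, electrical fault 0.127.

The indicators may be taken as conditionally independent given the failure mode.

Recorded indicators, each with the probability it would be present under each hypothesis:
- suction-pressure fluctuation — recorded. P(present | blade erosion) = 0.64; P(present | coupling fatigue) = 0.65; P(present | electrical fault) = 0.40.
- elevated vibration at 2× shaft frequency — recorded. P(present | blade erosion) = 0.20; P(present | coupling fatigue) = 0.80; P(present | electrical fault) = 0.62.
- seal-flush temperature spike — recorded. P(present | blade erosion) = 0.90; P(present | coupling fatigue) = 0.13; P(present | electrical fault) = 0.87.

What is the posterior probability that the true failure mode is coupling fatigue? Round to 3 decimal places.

0.152

For each hypothesis, the unnormalized posterior weight is prior × product of the indicator likelihoods:
  blade erosion: 0.613 × 0.64 × 0.20 × 0.90 = 0.070618
  coupling fatigue: 0.260 × 0.65 × 0.80 × 0.13 = 0.017576
  electrical fault: 0.127 × 0.40 × 0.62 × 0.87 = 0.027402
Normalizing constant Z = 0.070618 + 0.017576 + 0.027402 = 0.1156.
P(coupling fatigue | evidence) = 0.017576 / 0.1156 ≈ 0.152.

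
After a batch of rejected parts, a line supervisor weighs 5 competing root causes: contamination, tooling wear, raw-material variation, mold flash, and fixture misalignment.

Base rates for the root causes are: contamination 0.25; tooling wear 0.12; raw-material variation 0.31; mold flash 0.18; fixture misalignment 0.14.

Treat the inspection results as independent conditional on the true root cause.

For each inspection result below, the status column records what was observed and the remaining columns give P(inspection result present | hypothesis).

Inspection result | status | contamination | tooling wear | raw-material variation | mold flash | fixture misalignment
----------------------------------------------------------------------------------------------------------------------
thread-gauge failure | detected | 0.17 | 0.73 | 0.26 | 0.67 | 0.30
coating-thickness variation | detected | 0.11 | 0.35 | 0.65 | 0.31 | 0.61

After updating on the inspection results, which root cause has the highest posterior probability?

By Bayes' rule with conditional independence, the unnormalized weight for each hypothesis is prior × ∏ likelihoods:
  contamination: 0.25 × 0.17 × 0.11 = 0.004675
  tooling wear: 0.12 × 0.73 × 0.35 = 0.03066
  raw-material variation: 0.31 × 0.26 × 0.65 = 0.05239
  mold flash: 0.18 × 0.67 × 0.31 = 0.037386
  fixture misalignment: 0.14 × 0.30 × 0.61 = 0.02562
Marginal likelihood of the evidence = 0.15073.
P(contamination | evidence) ≈ 0.004675 / 0.15073 ≈ 0.031
P(tooling wear | evidence) ≈ 0.03066 / 0.15073 ≈ 0.203
P(raw-material variation | evidence) ≈ 0.05239 / 0.15073 ≈ 0.348
P(mold flash | evidence) ≈ 0.037386 / 0.15073 ≈ 0.248
P(fixture misalignment | evidence) ≈ 0.02562 / 0.15073 ≈ 0.170
The largest is 0.348, so raw-material variation is most probable.

raw-material variation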